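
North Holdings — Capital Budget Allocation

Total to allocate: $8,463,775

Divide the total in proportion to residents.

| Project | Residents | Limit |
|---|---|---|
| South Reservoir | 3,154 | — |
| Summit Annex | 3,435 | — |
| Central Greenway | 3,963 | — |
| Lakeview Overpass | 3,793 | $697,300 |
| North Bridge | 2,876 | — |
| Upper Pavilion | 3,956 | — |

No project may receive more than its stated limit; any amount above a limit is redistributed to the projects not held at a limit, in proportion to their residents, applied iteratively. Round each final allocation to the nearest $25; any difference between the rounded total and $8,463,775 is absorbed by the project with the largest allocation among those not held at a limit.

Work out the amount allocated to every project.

Total residents = 21,177.
Unconstrained shares: South Reservoir 1,260,553.73; Summit Annex 1,372,860.51; Central Greenway 1,583,885.36; Lakeview Overpass 1,515,941.76; North Bridge 1,149,445.95; Upper Pavilion 1,581,087.68.
Cap binds for Lakeview Overpass ($697,300); residual $7,766,475 reallocated over remaining residents 17,384.
Redistributed shares: South Reservoir 1,409,080.89 → $1,409,075; Summit Annex 1,534,620.43 → $1,534,625; Central Greenway 1,770,509.69 → $1,770,500; North Bridge 1,284,881.62 → $1,284,875; Upper Pavilion 1,767,382.37 → $1,767,375.
Rounding difference +$25 applied to Central Greenway → $1,770,525.

South Reservoir: $1,409,075 | Summit Annex: $1,534,625 | Central Greenway: $1,770,525 | Lakeview Overpass: $697,300 | North Bridge: $1,284,875 | Upper Pavilion: $1,767,375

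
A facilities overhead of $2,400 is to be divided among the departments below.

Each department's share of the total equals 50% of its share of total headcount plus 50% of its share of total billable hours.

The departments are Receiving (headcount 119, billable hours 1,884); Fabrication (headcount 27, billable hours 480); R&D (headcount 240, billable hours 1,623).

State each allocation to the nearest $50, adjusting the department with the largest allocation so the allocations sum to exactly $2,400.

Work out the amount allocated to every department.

Receiving: $950 | Fabrication: $250 | R&D: $1,200

Totals — headcount 386, billable hours 3,987.
Composite weights (50% headcount + 50% billable hours): Receiving 0.3904; Fabrication 0.0952; R&D 0.5144.
Proportional shares: Receiving 936.99; Fabrication 228.41; R&D 1,234.60.
Rounded to nearest $50: Receiving $950; Fabrication $250; R&D $1,250. Sum = $2,450.
Difference $2,400 − $2,450 = −$50 applied to largest allocation (R&D): R&D becomes $1,200.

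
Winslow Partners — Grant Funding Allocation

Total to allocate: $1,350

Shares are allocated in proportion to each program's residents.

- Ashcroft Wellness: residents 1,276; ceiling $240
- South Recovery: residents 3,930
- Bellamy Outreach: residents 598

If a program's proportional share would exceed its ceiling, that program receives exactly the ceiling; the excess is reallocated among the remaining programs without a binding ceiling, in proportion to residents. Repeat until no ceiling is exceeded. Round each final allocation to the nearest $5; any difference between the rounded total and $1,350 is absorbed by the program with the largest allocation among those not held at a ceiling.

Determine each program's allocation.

Combined residents = 5,804.
Proportional shares (ignoring caps): Ashcroft Wellness 296.80; South Recovery 914.11; Bellamy Outreach 139.09.
Cap binds for Ashcroft Wellness ($240); residual $1,110 reallocated over remaining residents 4,528.
Redistributed shares: South Recovery 963.41 → $965; Bellamy Outreach 146.59 → $145.

Ashcroft Wellness: $240 | South Recovery: $965 | Bellamy Outreach: $145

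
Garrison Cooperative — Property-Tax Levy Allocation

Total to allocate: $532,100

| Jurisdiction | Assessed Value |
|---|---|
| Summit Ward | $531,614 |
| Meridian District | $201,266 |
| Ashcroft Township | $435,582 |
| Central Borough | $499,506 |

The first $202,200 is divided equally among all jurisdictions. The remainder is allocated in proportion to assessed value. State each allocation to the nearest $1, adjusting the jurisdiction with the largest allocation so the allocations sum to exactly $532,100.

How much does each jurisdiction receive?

Summit Ward: $155,695 · Meridian District: $90,358 · Ashcroft Township: $136,702 · Central Borough: $149,345

$202,200 shared equally gives $50,550 per jurisdiction.
Remainder $329,900 by assessed value (total 1,667,968): Summit Ward 105,145.58 → $105,146; Meridian District 39,807.51 → $39,808; Ashcroft Township 86,151.83 → $86,152; Central Borough 98,795.08 → $98,795.
Rounding difference −$1 on remainder applied to Summit Ward.
Totals: Summit Ward $50,550 + $105,145 = $155,695; Meridian District $50,550 + $39,808 = $90,358; Ashcroft Township $50,550 + $86,152 = $136,702; Central Borough $50,550 + $98,795 = $149,345.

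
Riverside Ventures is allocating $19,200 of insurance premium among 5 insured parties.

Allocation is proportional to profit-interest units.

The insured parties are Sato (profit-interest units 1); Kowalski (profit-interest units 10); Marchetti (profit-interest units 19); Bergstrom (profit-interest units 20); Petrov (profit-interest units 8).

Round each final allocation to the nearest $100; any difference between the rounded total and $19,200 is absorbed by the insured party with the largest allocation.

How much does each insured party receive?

Sato: $300 · Kowalski: $3,300 · Marchetti: $6,300 · Bergstrom: $6,700 · Petrov: $2,600

Combined profit-interest units = 58.
Unrounded shares: Sato 1/58 × $19,200 = 331.03; Kowalski 10/58 × $19,200 = 3,310.34; Marchetti 19/58 × $19,200 = 6,289.66; Bergstrom 20/58 × $19,200 = 6,620.69; Petrov 8/58 × $19,200 = 2,648.28.
Rounded to nearest $100: Sato $300; Kowalski $3,300; Marchetti $6,300; Bergstrom $6,600; Petrov $2,600. Sum = $19,100.
Difference $19,200 − $19,100 = +$100 applied to largest allocation (Bergstrom): Bergstrom becomes $6,700.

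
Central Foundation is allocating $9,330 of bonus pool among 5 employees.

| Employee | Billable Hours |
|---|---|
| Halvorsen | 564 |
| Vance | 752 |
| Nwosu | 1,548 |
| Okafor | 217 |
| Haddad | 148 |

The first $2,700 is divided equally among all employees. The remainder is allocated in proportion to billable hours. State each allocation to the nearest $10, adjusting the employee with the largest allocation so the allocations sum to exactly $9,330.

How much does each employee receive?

$2,700 shared equally gives $540 per employee.
Remainder $6,630 by billable hours (total 3,229): Halvorsen 1,158.04 → $1,160; Vance 1,544.06 → $1,540; Nwosu 3,178.46 → $3,180; Okafor 445.56 → $450; Haddad 303.88 → $300.
Totals: Halvorsen $540 + $1,160 = $1,700; Vance $540 + $1,540 = $2,080; Nwosu $540 + $3,180 = $3,720; Okafor $540 + $450 = $990; Haddad $540 + $300 = $840.

Halvorsen: $1,700 · Vance: $2,080 · Nwosu: $3,720 · Okafor: $990 · Haddad: $840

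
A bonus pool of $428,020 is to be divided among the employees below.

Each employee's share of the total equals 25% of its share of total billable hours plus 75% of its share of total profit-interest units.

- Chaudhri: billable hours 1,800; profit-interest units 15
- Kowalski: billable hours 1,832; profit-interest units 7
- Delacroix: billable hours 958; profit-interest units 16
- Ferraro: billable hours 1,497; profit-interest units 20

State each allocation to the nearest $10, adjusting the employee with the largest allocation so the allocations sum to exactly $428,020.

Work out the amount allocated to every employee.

Billable hours total 6,087; profit-interest units total 58.
Composite weights (25% billable hours + 75% profit-interest units): Chaudhri 0.2679; Kowalski 0.1658; Delacroix 0.2462; Ferraro 0.3201.
Raw shares: Chaudhri 114,663.80; Kowalski 70,948.41; Delacroix 105,396.80; Ferraro 137,010.99.
Rounded to nearest $10: Chaudhri $114,660; Kowalski $70,950; Delacroix $105,400; Ferraro $137,010. Sum = $428,020.
Sum already equals the total — no adjustment.

Chaudhri: $114,660 | Kowalski: $70,950 | Delacroix: $105,400 | Ferraro: $137,010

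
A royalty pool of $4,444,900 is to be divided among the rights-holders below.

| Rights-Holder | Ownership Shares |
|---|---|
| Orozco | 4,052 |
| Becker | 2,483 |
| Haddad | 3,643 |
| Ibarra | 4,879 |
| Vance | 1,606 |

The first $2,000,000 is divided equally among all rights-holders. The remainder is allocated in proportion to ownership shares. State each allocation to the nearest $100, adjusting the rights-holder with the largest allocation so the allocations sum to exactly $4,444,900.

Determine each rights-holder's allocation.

Orozco: $994,500; Becker: $764,300; Haddad: $934,500; Ibarra: $1,116,000; Vance: $635,600

$2,000,000 shared equally gives $400,000 per rights-holder.
Remainder $2,444,900 by ownership shares (total 16,663): Orozco 594,534.89 → $594,500; Becker 364,321.35 → $364,300; Haddad 534,523.84 → $534,500; Ibarra 715,877.52 → $715,900; Vance 235,642.41 → $235,600.
Rounding difference +$100 on remainder applied to Ibarra.
Totals: Orozco $400,000 + $594,500 = $994,500; Becker $400,000 + $364,300 = $764,300; Haddad $400,000 + $534,500 = $934,500; Ibarra $400,000 + $716,000 = $1,116,000; Vance $400,000 + $235,600 = $635,600.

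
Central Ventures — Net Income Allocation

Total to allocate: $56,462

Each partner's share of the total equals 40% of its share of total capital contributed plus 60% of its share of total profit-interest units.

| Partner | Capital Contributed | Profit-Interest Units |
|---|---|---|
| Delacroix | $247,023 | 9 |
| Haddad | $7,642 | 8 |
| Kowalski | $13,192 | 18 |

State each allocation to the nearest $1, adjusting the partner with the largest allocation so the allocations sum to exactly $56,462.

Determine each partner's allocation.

Delacroix: $29,539 · Haddad: $8,388 · Kowalski: $18,535

Capital contributed total 267,857; profit-interest units total 35.
Composite weights (40% capital contributed + 60% profit-interest units): Delacroix 0.5232; Haddad 0.1486; Kowalski 0.3283.
Proportional shares: Delacroix 29,539.43; Haddad 8,387.71; Kowalski 18,534.87.
Rounded to nearest $1: Delacroix $29,539; Haddad $8,388; Kowalski $18,535. Sum = $56,462.
No rounding difference to absorb.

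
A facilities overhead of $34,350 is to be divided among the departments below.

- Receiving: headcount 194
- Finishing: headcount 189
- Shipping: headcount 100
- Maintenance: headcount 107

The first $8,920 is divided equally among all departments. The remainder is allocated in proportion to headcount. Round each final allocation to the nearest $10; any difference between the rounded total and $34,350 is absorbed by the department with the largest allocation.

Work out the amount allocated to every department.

Receiving: $10,590; Finishing: $10,380; Shipping: $6,540; Maintenance: $6,840

Equal tier: $8,920 ÷ 4 = $2,230 apiece.
Remainder $25,430 by headcount (total 590): Receiving 8,361.73 → $8,360; Finishing 8,146.22 → $8,150; Shipping 4,310.17 → $4,310; Maintenance 4,611.88 → $4,610.
Totals: Receiving $2,230 + $8,360 = $10,590; Finishing $2,230 + $8,150 = $10,380; Shipping $2,230 + $4,310 = $6,540; Maintenance $2,230 + $4,610 = $6,840.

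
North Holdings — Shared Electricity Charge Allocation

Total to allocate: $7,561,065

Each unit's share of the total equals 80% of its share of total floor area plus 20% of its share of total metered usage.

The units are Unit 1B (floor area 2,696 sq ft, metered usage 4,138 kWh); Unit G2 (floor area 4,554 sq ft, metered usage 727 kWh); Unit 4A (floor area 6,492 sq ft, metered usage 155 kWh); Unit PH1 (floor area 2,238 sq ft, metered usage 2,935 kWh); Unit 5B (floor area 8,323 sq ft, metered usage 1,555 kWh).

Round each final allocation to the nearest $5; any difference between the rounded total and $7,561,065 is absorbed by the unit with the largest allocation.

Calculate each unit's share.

Totals — floor area 24,303, metered usage 9,510.
Combined weights (80% floor area + 20% metered usage): Unit 1B 0.1758; Unit G2 0.1652; Unit 4A 0.2170; Unit PH1 0.1354; Unit 5B 0.3067.
Proportional shares: Unit 1B 1,329,011.65; Unit G2 1,249,062.14; Unit 4A 1,640,461.81; Unit PH1 1,023,725.99; Unit 5B 2,318,803.41.
Rounded to nearest $5: Unit 1B $1,329,010; Unit G2 $1,249,060; Unit 4A $1,640,460; Unit PH1 $1,023,725; Unit 5B $2,318,805. Sum = $7,561,060.
Difference $7,561,065 − $7,561,060 = +$5 applied to largest allocation (Unit 5B): Unit 5B becomes $2,318,810.

Unit 1B: $1,329,010 | Unit G2: $1,249,060 | Unit 4A: $1,640,460 | Unit PH1: $1,023,725 | Unit 5B: $2,318,810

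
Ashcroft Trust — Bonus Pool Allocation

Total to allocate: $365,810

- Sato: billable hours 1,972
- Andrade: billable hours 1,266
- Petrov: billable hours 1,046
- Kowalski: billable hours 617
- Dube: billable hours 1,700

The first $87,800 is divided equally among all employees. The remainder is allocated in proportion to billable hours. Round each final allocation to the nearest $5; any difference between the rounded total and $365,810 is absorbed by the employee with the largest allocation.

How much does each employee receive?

$87,800 shared equally gives $17,560 per employee.
Remainder $278,010 by billable hours (total 6,601): Sato 83,053.43 → $83,055; Andrade 53,319.29 → $53,320; Petrov 44,053.70 → $44,055; Kowalski 25,985.79 → $25,985; Dube 71,597.79 → $71,600.
Rounding difference −$5 on remainder applied to Sato.
Totals: Sato $17,560 + $83,050 = $100,610; Andrade $17,560 + $53,320 = $70,880; Petrov $17,560 + $44,055 = $61,615; Kowalski $17,560 + $25,985 = $43,545; Dube $17,560 + $71,600 = $89,160.

Sato: $100,610; Andrade: $70,880; Petrov: $61,615; Kowalski: $43,545; Dube: $89,160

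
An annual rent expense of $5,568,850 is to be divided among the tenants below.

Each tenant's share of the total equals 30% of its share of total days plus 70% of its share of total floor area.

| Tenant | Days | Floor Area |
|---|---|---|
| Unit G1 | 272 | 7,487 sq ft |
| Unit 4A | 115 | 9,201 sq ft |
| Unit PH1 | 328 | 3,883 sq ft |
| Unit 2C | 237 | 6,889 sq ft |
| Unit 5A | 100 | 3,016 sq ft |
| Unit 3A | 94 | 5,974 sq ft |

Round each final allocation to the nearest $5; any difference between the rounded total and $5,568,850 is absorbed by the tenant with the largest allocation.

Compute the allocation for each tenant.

Totals — days 1,146, floor area 36,450.
Combined weights (30% days + 70% floor area): Unit G1 0.2150; Unit 4A 0.2068; Unit PH1 0.1604; Unit 2C 0.1943; Unit 5A 0.0841; Unit 3A 0.1393.
Unrounded shares: Unit G1 1,197,232.88; Unit 4A 1,151,662.13; Unit PH1 893,435.77; Unit 2C 1,082,255.46; Unit 5A 468,331.65; Unit 3A 775,932.11.
At nearest $5: Unit G1 $1,197,235; Unit 4A $1,151,660; Unit PH1 $893,435; Unit 2C $1,082,255; Unit 5A $468,330; Unit 3A $775,930. Sum = $5,568,845.
Difference $5,568,850 − $5,568,845 = +$5 applied to largest allocation (Unit G1): Unit G1 becomes $1,197,240.

Unit G1: $1,197,240; Unit 4A: $1,151,660; Unit PH1: $893,435; Unit 2C: $1,082,255; Unit 5A: $468,330; Unit 3A: $775,930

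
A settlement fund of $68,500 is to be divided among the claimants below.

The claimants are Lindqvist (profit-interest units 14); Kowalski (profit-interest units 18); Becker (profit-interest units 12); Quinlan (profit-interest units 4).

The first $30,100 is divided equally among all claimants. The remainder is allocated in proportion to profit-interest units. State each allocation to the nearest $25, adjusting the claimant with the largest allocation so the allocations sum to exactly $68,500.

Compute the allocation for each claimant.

Lindqvist: $18,725; Kowalski: $21,925; Becker: $17,125; Quinlan: $10,725

Equal tier: $30,100 ÷ 4 = $7,525 apiece.
Remainder $38,400 by profit-interest units (total 48): Lindqvist 11,200.00 → $11,200; Kowalski 14,400.00 → $14,400; Becker 9,600.00 → $9,600; Quinlan 3,200.00 → $3,200.
Totals: Lindqvist $7,525 + $11,200 = $18,725; Kowalski $7,525 + $14,400 = $21,925; Becker $7,525 + $9,600 = $17,125; Quinlan $7,525 + $3,200 = $10,725.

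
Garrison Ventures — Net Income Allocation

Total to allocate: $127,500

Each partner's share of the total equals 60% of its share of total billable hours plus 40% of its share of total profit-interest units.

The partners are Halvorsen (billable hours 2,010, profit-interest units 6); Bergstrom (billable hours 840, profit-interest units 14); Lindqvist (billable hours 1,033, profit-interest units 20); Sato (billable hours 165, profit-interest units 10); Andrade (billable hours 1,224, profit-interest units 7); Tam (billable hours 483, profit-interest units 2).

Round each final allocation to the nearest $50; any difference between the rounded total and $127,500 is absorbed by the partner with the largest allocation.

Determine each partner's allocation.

Totals — billable hours 5,755, profit-interest units 59.
Blended shares (60% billable hours + 40% profit-interest units): Halvorsen 0.2502; Bergstrom 0.1825; Lindqvist 0.2433; Sato 0.0850; Andrade 0.1751; Tam 0.0639.
Raw shares: Halvorsen 31,904.95; Bergstrom 23,267.64; Lindqvist 31,019.59; Sato 10,837.38; Andrade 22,321.22; Tam 8,149.23.
Rounded to nearest $50: Halvorsen $31,900; Bergstrom $23,250; Lindqvist $31,000; Sato $10,850; Andrade $22,300; Tam $8,150. Sum = $127,450.
Difference $127,500 − $127,450 = +$50 applied to largest allocation (Halvorsen): Halvorsen becomes $31,950.

Halvorsen: $31,950 · Bergstrom: $23,250 · Lindqvist: $31,000 · Sato: $10,850 · Andrade: $22,300 · Tam: $8,150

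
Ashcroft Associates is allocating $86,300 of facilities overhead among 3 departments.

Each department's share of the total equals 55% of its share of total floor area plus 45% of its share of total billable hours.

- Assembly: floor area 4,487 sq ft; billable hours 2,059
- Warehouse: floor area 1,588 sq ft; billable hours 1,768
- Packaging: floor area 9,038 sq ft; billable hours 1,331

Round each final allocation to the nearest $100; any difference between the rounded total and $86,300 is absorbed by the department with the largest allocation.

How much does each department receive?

Floor area total 15,113; billable hours total 5,158.
Blended shares (55% floor area + 45% billable hours): Assembly 0.3429; Warehouse 0.2120; Packaging 0.4450.
Pro-rata amounts: Assembly 29,594.58; Warehouse 18,298.80; Packaging 38,406.61.
Rounded to nearest $100: Assembly $29,600; Warehouse $18,300; Packaging $38,400. Sum = $86,300.
No rounding difference to absorb.

Assembly: $29,600; Warehouse: $18,300; Packaging: $38,400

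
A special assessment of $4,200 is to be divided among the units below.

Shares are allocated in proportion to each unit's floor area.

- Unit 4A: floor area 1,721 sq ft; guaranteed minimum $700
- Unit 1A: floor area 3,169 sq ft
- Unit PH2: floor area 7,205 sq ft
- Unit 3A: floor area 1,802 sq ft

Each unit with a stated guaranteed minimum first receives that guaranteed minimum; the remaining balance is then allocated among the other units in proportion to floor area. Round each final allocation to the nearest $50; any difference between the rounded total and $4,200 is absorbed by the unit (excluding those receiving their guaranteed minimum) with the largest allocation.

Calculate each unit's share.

Minimums first: Unit 4A $700. Balance $3,500.
Balance split over remaining floor area 12,176: Unit 1A 910.93 → $900; Unit PH2 2,071.08 → $2,050; Unit 3A 517.99 → $500.
Rounding difference +$50 applied to Unit PH2 → $2,100.

Unit 4A: $700; Unit 1A: $900; Unit PH2: $2,100; Unit 3A: $500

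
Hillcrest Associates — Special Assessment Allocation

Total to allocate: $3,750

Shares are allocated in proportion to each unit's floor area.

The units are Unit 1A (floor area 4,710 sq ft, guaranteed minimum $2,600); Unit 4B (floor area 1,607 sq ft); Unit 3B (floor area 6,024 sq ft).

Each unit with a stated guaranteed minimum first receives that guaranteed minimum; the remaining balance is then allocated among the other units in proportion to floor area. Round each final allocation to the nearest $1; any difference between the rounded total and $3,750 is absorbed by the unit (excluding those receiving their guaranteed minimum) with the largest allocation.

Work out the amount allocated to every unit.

Unit 1A: $2,600; Unit 4B: $242; Unit 3B: $908

Guaranteed amounts: Unit 1A $2,600. Residual $1,150.
Residual split over remaining floor area 7,631: Unit 4B 242.18 → $242; Unit 3B 907.82 → $908.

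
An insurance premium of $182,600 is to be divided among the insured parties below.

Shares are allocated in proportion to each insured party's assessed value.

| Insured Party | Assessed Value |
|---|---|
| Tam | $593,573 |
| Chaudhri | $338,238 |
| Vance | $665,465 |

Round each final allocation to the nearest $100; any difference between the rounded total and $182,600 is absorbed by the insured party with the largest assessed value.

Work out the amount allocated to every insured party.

Sum of assessed value: 1,597,276.
Unrounded shares: Tam 593,573/1,597,276 × $182,600 = 67,857.05; Chaudhri 338,238/1,597,276 × $182,600 = 38,667.24; Vance 665,465/1,597,276 × $182,600 = 76,075.71.
After rounding ($100): Tam $67,900; Chaudhri $38,700; Vance $76,100. Sum = $182,700.
Difference $182,600 − $182,700 = −$100 applied to largest assessed value (Vance): Vance becomes $76,000.

Tam: $67,900 · Chaudhri: $38,700 · Vance: $76,000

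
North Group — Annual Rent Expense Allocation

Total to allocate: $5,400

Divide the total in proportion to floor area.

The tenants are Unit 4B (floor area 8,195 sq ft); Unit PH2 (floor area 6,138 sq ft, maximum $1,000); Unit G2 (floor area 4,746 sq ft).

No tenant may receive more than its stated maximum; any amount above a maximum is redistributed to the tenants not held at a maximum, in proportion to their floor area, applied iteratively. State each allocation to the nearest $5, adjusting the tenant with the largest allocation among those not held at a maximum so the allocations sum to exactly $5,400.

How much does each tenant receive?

Unit 4B: $2,785 | Unit PH2: $1,000 | Unit G2: $1,615

Total floor area = 19,079.
Proportional shares (ignoring caps): Unit 4B 2,319.46; Unit PH2 1,737.26; Unit G2 1,343.28.
Held at cap: Unit PH2 ($1,000); remaining pool $4,400 reallocated over remaining floor area 12,941.
Redistributed shares: Unit 4B 2,786.34 → $2,785; Unit G2 1,613.66 → $1,615.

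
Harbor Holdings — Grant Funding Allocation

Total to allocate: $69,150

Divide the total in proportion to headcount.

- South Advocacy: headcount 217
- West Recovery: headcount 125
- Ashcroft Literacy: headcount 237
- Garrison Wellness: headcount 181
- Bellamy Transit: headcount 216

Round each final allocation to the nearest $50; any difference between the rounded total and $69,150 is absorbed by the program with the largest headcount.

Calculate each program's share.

Sum of headcount: 217 + 125 + 237 + 181 + 216 = 976.
Proportional shares: South Advocacy 15,374.54; West Recovery 8,856.30; Ashcroft Literacy 16,791.55; Garrison Wellness 12,823.92; Bellamy Transit 15,303.69.
After rounding ($50): South Advocacy $15,350; West Recovery $8,850; Ashcroft Literacy $16,800; Garrison Wellness $12,800; Bellamy Transit $15,300. Sum = $69,100.
Difference $69,150 − $69,100 = +$50 applied to largest headcount (Ashcroft Literacy): Ashcroft Literacy becomes $16,850.

South Advocacy: $15,350; West Recovery: $8,850; Ashcroft Literacy: $16,850; Garrison Wellness: $12,800; Bellamy Transit: $15,300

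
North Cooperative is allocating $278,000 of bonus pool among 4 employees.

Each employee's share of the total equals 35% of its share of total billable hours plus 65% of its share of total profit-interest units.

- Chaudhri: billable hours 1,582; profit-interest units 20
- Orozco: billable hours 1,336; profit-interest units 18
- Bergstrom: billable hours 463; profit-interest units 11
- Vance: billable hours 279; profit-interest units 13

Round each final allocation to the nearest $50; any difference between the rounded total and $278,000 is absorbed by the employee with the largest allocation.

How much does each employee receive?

Chaudhri: $100,350 · Orozco: $88,000 · Bergstrom: $44,350 · Vance: $45,300

Totals — billable hours 3,660, profit-interest units 62.
Blended shares (35% billable hours + 65% profit-interest units): Chaudhri 0.3610; Orozco 0.3165; Bergstrom 0.1596; Vance 0.1630.
Raw shares: Chaudhri 100,347.32; Orozco 87,978.45; Bergstrom 44,368.39; Vance 45,305.84.
At nearest $50: Chaudhri $100,350; Orozco $88,000; Bergstrom $44,350; Vance $45,300. Sum = $278,000.
Rounded total matches; no reconciliation needed.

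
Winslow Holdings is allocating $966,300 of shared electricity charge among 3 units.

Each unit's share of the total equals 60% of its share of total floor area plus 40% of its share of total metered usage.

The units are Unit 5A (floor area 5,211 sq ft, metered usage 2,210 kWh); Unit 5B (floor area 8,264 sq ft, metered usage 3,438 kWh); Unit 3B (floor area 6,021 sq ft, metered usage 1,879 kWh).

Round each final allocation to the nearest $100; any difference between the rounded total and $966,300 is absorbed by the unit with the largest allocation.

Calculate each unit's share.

Unit 5A: $268,500 | Unit 5B: $422,300 | Unit 3B: $275,500

Floor area total 19,496; metered usage total 7,527.
Composite weights (60% floor area + 40% metered usage): Unit 5A 0.2778; Unit 5B 0.4370; Unit 3B 0.2852.
Pro-rata amounts: Unit 5A 268,452.85; Unit 5B 422,303.41; Unit 3B 275,543.74.
After rounding ($100): Unit 5A $268,500; Unit 5B $422,300; Unit 3B $275,500. Sum = $966,300.
No rounding difference to absorb.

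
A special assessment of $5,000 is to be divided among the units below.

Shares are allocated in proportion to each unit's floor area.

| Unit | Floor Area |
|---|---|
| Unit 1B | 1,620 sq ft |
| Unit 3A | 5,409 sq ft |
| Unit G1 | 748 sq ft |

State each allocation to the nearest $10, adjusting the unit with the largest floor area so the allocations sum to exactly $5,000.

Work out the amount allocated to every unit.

Sum of floor area: 1,620 + 5,409 + 748 = 7,777.
Unrounded shares: Unit 1B 1,041.53; Unit 3A 3,477.56; Unit G1 480.91.
At nearest $10: Unit 1B $1,040; Unit 3A $3,480; Unit G1 $480. Sum = $5,000.
Sum already equals the total — no adjustment.

Unit 1B: $1,040; Unit 3A: $3,480; Unit G1: $480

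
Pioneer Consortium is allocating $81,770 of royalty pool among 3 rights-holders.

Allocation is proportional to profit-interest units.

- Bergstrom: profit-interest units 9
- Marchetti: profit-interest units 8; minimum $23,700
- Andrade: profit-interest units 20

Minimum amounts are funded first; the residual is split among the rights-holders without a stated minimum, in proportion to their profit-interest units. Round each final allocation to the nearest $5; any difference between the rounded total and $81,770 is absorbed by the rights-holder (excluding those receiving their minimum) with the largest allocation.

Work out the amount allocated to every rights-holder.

Bergstrom: $18,020 | Marchetti: $23,700 | Andrade: $40,050

Fund the minimums — Marchetti $23,700. Remaining pool $58,070.
Remaining pool split over remaining profit-interest units 29: Bergstrom 18,021.72 → $18,020; Andrade 40,048.28 → $40,050.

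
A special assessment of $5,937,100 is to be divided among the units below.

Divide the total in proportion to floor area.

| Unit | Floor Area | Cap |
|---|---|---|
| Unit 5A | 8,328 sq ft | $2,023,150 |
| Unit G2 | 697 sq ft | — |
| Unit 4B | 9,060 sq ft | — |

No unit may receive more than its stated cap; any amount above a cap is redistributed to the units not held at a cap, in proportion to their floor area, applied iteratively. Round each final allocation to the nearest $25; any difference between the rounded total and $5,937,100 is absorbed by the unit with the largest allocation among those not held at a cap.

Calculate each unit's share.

Combined floor area = 18,085.
Pro-rata shares before constraints: Unit 5A 2,733,987.77; Unit G2 228,817.18; Unit 4B 2,974,295.05.
Cap binds for Unit 5A ($2,023,150); remaining pool $3,913,950 reallocated over remaining floor area 9,757.
Shares after redistribution: Unit G2 279,596.51 → $279,600; Unit 4B 3,634,353.49 → $3,634,350.

Unit 5A: $2,023,150 · Unit G2: $279,600 · Unit 4B: $3,634,350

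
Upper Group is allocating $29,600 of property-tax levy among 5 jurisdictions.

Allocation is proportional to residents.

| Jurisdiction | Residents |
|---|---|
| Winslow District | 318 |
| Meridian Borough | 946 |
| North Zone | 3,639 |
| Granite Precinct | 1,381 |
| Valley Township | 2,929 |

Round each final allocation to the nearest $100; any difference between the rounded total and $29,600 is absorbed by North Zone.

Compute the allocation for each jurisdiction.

Combined residents = 9,213.
Proportional shares: Winslow District 318/9,213 × $29,600 = 1,021.69; Meridian Borough 946/9,213 × $29,600 = 3,039.36; North Zone 3,639/9,213 × $29,600 = 11,691.57; Granite Precinct 1,381/9,213 × $29,600 = 4,436.95; Valley Township 2,929/9,213 × $29,600 = 9,410.44.
At nearest $100: Winslow District $1,000; Meridian Borough $3,000; North Zone $11,700; Granite Precinct $4,400; Valley Township $9,400. Sum = $29,500.
Difference $29,600 − $29,500 = +$100 applied to North Zone: North Zone becomes $11,800.

Winslow District: $1,000 · Meridian Borough: $3,000 · North Zone: $11,800 · Granite Precinct: $4,400 · Valley Township: $9,400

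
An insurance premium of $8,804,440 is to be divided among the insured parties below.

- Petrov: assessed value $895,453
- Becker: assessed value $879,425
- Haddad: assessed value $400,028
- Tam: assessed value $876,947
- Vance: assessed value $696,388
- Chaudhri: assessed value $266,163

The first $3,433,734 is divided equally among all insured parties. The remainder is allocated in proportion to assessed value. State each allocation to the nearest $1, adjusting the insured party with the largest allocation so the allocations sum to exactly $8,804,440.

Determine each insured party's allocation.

Petrov: $1,770,278 · Becker: $1,748,836 · Haddad: $1,107,470 · Tam: $1,745,520 · Vance: $1,503,958 · Chaudhri: $928,378

Equal tier: $3,433,734 ÷ 6 = $572,289 apiece.
Remainder $5,370,706 by assessed value (total 4,014,404): Petrov 1,197,989.74 → $1,197,990; Becker 1,176,546.54 → $1,176,547; Haddad 535,181.01 → $535,181; Tam 1,173,231.32 → $1,173,231; Vance 931,668.86 → $931,669; Chaudhri 356,088.53 → $356,089.
Rounding difference −$1 on remainder applied to Petrov.
Totals: Petrov $572,289 + $1,197,989 = $1,770,278; Becker $572,289 + $1,176,547 = $1,748,836; Haddad $572,289 + $535,181 = $1,107,470; Tam $572,289 + $1,173,231 = $1,745,520; Vance $572,289 + $931,669 = $1,503,958; Chaudhri $572,289 + $356,089 = $928,378.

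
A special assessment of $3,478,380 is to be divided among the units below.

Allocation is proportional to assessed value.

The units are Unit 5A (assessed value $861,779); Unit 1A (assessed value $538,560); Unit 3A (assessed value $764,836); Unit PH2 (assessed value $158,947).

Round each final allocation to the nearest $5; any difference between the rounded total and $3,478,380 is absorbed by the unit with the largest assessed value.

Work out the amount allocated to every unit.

Unit 5A: $1,289,780 | Unit 1A: $806,030 | Unit 3A: $1,144,685 | Unit PH2: $237,885

Total assessed value = 2,324,122.
Proportional shares: Unit 5A 861,779/2,324,122 × $3,478,380 = 1,289,775.17; Unit 1A 538,560/2,324,122 × $3,478,380 = 806,031.84; Unit 3A 764,836/2,324,122 × $3,478,380 = 1,144,686.14; Unit PH2 158,947/2,324,122 × $3,478,380 = 237,886.85.
At nearest $5: Unit 5A $1,289,775; Unit 1A $806,030; Unit 3A $1,144,685; Unit PH2 $237,885. Sum = $3,478,375.
Difference $3,478,380 − $3,478,375 = +$5 applied to largest assessed value (Unit 5A): Unit 5A becomes $1,289,780.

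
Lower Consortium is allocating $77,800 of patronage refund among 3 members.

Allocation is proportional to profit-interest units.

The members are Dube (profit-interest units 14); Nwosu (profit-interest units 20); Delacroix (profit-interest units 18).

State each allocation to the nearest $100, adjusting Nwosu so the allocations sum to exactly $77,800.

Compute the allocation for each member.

Dube: $20,900; Nwosu: $30,000; Delacroix: $26,900

Combined profit-interest units = 52.
Unrounded shares: Dube 14/52 × $77,800 = 20,946.15; Nwosu 20/52 × $77,800 = 29,923.08; Delacroix 18/52 × $77,800 = 26,930.77.
Rounded to nearest $100: Dube $20,900; Nwosu $29,900; Delacroix $26,900. Sum = $77,700.
Difference $77,800 − $77,700 = +$100 applied to Nwosu: Nwosu becomes $30,000.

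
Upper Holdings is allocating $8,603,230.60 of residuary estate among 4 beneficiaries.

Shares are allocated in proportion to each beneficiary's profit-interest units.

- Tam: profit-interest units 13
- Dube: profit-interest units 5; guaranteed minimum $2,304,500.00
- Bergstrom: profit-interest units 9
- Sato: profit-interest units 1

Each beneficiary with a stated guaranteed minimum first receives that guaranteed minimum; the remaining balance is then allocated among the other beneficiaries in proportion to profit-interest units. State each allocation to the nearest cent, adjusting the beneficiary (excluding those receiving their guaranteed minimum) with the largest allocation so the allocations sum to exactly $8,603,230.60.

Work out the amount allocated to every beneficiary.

Fund the minimums — Dube $2,304,500.00. Remaining pool $6,298,730.60.
Remaining pool split over remaining profit-interest units 23: Tam 3,560,152.0783 → $3,560,152.08; Bergstrom 2,464,720.6696 → $2,464,720.67; Sato 273,857.8522 → $273,857.85.

Tam: $3,560,152.08 · Dube: $2,304,500.00 · Bergstrom: $2,464,720.67 · Sato: $273,857.85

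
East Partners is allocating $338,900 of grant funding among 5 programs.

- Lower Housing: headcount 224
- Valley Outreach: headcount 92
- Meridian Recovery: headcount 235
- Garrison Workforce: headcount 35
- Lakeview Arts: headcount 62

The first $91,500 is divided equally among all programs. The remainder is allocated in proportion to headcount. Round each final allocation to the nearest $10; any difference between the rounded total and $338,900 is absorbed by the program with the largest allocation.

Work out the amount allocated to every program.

$91,500 shared equally gives $18,300 per program.
Remainder $247,400 by headcount (total 648): Lower Housing 85,520.99 → $85,520; Valley Outreach 35,124.69 → $35,120; Meridian Recovery 89,720.68 → $89,720; Garrison Workforce 13,362.65 → $13,360; Lakeview Arts 23,670.99 → $23,670.
Rounding difference +$10 on remainder applied to Meridian Recovery.
Totals: Lower Housing $18,300 + $85,520 = $103,820; Valley Outreach $18,300 + $35,120 = $53,420; Meridian Recovery $18,300 + $89,730 = $108,030; Garrison Workforce $18,300 + $13,360 = $31,660; Lakeview Arts $18,300 + $23,670 = $41,970.

Lower Housing: $103,820 | Valley Outreach: $53,420 | Meridian Recovery: $108,030 | Garrison Workforce: $31,660 | Lakeview Arts: $41,970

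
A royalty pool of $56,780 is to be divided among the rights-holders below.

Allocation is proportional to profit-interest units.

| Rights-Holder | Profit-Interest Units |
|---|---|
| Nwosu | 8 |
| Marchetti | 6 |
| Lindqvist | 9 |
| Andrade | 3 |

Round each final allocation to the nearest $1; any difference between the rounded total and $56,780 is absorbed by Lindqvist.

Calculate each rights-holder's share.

Nwosu: $17,471 · Marchetti: $13,103 · Lindqvist: $19,654 · Andrade: $6,552

Total profit-interest units = 26.
Raw shares: Nwosu 8/26 × $56,780 = 17,470.77; Marchetti 6/26 × $56,780 = 13,103.08; Lindqvist 9/26 × $56,780 = 19,654.62; Andrade 3/26 × $56,780 = 6,551.54.
After rounding ($1): Nwosu $17,471; Marchetti $13,103; Lindqvist $19,655; Andrade $6,552. Sum = $56,781.
Difference $56,780 − $56,781 = −$1 applied to Lindqvist: Lindqvist becomes $19,654.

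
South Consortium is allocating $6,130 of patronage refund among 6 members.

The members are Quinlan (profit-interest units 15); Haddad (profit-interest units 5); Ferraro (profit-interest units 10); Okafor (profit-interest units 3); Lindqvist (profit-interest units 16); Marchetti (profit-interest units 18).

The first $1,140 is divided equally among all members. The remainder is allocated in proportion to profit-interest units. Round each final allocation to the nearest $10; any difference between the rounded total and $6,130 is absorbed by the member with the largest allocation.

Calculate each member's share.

First tranche $1,140 split equally: $190 each.
Remainder $4,990 by profit-interest units (total 67): Quinlan 1,117.16 → $1,120; Haddad 372.39 → $370; Ferraro 744.78 → $740; Okafor 223.43 → $220; Lindqvist 1,191.64 → $1,190; Marchetti 1,340.60 → $1,340.
Rounding difference +$10 on remainder applied to Marchetti.
Totals: Quinlan $190 + $1,120 = $1,310; Haddad $190 + $370 = $560; Ferraro $190 + $740 = $930; Okafor $190 + $220 = $410; Lindqvist $190 + $1,190 = $1,380; Marchetti $190 + $1,350 = $1,540.

Quinlan: $1,310 · Haddad: $560 · Ferraro: $930 · Okafor: $410 · Lindqvist: $1,380 · Marchetti: $1,540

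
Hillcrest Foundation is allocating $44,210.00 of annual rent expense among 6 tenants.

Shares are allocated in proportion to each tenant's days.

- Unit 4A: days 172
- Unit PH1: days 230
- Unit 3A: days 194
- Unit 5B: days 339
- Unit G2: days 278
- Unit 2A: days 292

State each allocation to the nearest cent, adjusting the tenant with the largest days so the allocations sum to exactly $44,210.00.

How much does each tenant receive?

Sum of days: 172 + 230 + 194 + 339 + 278 + 292 = 1,505.
Pro-rata amounts: Unit 4A 5,052.5714; Unit PH1 6,756.3455; Unit 3A 5,698.8306; Unit 5B 9,958.2658; Unit G2 8,166.3654; Unit 2A 8,577.6213.
Rounded to nearest cent: Unit 4A $5,052.57; Unit PH1 $6,756.35; Unit 3A $5,698.83; Unit 5B $9,958.27; Unit G2 $8,166.37; Unit 2A $8,577.62. Sum = $44,210.01.
Difference $44,210.00 − $44,210.01 = −$0.01 applied to largest days (Unit 5B): Unit 5B becomes $9,958.26.

Unit 4A: $5,052.57 | Unit PH1: $6,756.35 | Unit 3A: $5,698.83 | Unit 5B: $9,958.26 | Unit G2: $8,166.37 | Unit 2A: $8,577.62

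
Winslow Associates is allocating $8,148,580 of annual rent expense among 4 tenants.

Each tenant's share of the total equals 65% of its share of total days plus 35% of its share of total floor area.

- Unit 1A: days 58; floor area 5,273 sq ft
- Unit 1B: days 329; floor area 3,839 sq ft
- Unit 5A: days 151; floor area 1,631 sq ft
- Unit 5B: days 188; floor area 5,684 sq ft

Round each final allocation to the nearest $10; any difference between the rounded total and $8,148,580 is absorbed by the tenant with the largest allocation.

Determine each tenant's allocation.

Unit 1A: $1,338,620 | Unit 1B: $3,066,760 | Unit 5A: $1,384,800 | Unit 5B: $2,358,400

Totals — days 726, floor area 16,427.
Blended shares (65% days + 35% floor area): Unit 1A 0.1643; Unit 1B 0.3764; Unit 5A 0.1699; Unit 5B 0.2894.
Proportional shares: Unit 1A 1,338,623.85; Unit 1B 3,066,754.29; Unit 5A 1,384,798.64; Unit 5B 2,358,403.23.
Rounded to nearest $10: Unit 1A $1,338,620; Unit 1B $3,066,750; Unit 5A $1,384,800; Unit 5B $2,358,400. Sum = $8,148,570.
Difference $8,148,580 − $8,148,570 = +$10 applied to largest allocation (Unit 1B): Unit 1B becomes $3,066,760.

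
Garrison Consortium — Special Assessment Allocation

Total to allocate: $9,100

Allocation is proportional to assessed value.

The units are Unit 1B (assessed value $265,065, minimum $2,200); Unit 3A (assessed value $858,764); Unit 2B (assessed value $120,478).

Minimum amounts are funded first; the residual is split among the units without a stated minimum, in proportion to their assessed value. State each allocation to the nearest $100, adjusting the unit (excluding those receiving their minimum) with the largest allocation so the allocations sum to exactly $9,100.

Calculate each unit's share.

Minimums first: Unit 1B $2,200. Balance $6,900.
Balance split over remaining assessed value 979,242: Unit 3A 6,051.08 → $6,100; Unit 2B 848.92 → $800.

Unit 1B: $2,200 | Unit 3A: $6,100 | Unit 2B: $800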